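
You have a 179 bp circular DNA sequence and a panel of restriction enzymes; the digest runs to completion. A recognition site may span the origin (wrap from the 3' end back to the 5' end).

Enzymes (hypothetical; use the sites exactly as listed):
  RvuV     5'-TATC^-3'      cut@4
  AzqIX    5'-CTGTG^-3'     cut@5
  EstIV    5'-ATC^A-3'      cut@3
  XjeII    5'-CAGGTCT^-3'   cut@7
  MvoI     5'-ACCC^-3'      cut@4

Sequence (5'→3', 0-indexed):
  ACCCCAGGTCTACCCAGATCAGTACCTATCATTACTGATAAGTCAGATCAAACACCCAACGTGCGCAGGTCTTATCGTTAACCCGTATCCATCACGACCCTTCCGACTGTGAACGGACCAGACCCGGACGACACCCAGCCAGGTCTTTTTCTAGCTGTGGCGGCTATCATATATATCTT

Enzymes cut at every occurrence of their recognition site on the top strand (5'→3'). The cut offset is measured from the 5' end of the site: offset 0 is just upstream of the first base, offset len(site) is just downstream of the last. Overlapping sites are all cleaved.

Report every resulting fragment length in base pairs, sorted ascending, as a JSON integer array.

[4,4,4,5,5,6,7,7,8,8,9,9,10,10,11,11,13,14,15,19]

Scan for sites:
  RvuV TATC/4: at [26, 72, 85, 164, 173] ⇒ [30, 76, 89, 168, 177]
  AzqIX CTGTG/5: at [106, 154] ⇒ [111, 159]
  EstIV ATCA/3: at [17, 27, 46, 90, 165] ⇒ [20, 30, 49, 93, 168]
  XjeII CAGGTCT/7: at [4, 65, 139] ⇒ [11, 72, 146]
  MvoI ACCC/4: at [0, 11, 53, 80, 96, 121, 132] ⇒ [4, 15, 57, 84, 100, 125, 136]

Pooled cuts: [4, 11, 15, 20, 30, 49, 57, 72, 76, 84, 89, 93, 100, 111, 125, 136, 146, 159, 168, 177]

Fragments:
  4→11: 7 bp
  11→15: 4 bp
  15→20: 5 bp
  20→30: 10 bp
  30→49: 19 bp
  49→57: 8 bp
  57→72: 15 bp
  72→76: 4 bp
  76→84: 8 bp
  84→89: 5 bp
  89→93: 4 bp
  93→100: 7 bp
  100→111: 11 bp
  111→125: 14 bp
  125→136: 11 bp
  136→146: 10 bp
  146→159: 13 bp
  159→168: 9 bp
  168→177: 9 bp
  177→4 (wrap): 179-177+4 = 6 bp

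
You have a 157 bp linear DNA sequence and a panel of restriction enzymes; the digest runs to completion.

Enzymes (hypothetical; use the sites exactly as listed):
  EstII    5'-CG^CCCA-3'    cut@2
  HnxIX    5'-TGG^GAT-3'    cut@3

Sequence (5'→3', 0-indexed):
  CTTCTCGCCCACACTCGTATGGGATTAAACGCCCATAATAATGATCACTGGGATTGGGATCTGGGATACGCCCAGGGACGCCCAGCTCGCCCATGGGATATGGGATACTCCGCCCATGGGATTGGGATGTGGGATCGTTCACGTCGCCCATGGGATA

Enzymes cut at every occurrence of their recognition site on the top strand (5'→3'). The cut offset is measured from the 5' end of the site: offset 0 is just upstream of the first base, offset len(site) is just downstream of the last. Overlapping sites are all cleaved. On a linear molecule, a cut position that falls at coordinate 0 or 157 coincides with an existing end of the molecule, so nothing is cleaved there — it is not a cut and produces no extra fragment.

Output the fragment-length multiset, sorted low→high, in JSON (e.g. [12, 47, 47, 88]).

[4,6,6,6,7,7,7,7,7,7,7,9,9,9,10,14,15,20]

Site scan:
  EstII (CGCCCA, off=2): starts [5, 29, 68, 78, 87, 110, 144] → cuts [7, 31, 70, 80, 89, 112, 146]
  HnxIX (TGGGAT, off=3): starts [19, 48, 54, 61, 93, 100, 116, 122, 129, 150] → cuts [22, 51, 57, 64, 96, 103, 119, 125, 132, 153]

Pooled cuts: [7, 22, 31, 51, 57, 64, 70, 80, 89, 96, 103, 112, 119, 125, 132, 146, 153]

Fragment lengths:
  [0,7): 7 bp
  [7,22): 15 bp
  [22,31): 9 bp
  [31,51): 20 bp
  [51,57): 6 bp
  [57,64): 7 bp
  [64,70): 6 bp
  [70,80): 10 bp
  [80,89): 9 bp
  [89,96): 7 bp
  [96,103): 7 bp
  [103,112): 9 bp
  [112,119): 7 bp
  [119,125): 6 bp
  [125,132): 7 bp
  [132,146): 14 bp
  [146,153): 7 bp
  [153,157): 4 bp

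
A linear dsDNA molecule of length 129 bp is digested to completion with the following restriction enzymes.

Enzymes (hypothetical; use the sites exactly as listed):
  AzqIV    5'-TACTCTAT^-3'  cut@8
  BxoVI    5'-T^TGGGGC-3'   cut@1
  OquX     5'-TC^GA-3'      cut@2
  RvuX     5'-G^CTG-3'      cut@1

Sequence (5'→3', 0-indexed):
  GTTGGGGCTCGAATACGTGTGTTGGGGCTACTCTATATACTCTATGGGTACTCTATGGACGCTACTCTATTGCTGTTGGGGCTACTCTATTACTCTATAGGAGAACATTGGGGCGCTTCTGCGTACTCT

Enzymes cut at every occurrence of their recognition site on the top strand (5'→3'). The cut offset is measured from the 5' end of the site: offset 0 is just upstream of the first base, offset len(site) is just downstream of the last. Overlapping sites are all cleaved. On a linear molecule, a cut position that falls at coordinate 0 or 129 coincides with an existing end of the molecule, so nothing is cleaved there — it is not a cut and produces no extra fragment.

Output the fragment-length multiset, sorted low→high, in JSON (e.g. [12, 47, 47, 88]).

Scan for sites:
  AzqIV TACTCTAT/8: at [28, 37, 48, 62, 82, 90] ⇒ [36, 45, 56, 70, 90, 98]
  BxoVI TTGGGGC/1: at [1, 21, 75, 107] ⇒ [2, 22, 76, 108]
  OquX TCGA/2: at [8] ⇒ [10]
  RvuX GCTG/1: at [71] ⇒ [72]

All cut coordinates (distinct, sorted): [2, 10, 22, 36, 45, 56, 70, 72, 76, 90, 98, 108]

Fragments:
  [0,2): 2 bp
  [2,10): 8 bp
  [10,22): 12 bp
  [22,36): 14 bp
  [36,45): 9 bp
  [45,56): 11 bp
  [56,70): 14 bp
  [70,72): 2 bp
  [72,76): 4 bp
  [76,90): 14 bp
  [90,98): 8 bp
  [98,108): 10 bp
  [108,129): 21 bp

[2,2,4,8,8,9,10,11,12,14,14,14,21]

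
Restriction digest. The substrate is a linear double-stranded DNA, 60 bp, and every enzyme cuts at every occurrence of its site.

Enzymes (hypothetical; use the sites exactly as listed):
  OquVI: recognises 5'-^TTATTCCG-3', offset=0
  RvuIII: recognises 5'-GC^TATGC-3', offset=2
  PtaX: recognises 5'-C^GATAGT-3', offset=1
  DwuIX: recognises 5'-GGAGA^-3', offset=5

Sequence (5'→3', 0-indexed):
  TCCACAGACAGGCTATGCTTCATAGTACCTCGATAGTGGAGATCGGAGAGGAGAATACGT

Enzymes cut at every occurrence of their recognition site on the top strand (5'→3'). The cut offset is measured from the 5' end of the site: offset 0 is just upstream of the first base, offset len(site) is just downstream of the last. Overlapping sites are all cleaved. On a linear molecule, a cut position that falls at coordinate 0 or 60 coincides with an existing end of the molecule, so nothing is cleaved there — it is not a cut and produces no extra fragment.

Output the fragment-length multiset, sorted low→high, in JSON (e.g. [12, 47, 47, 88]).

[5,6,7,11,13,18]

Per-enzyme occurrences:
  OquVI (TTATTCCG, off=0): no sites
  RvuIII GCTATGC/2: at [11] ⇒ [13]
  PtaX CGATAGT/1: at [30] ⇒ [31]
  DwuIX GGAGA/5: at [37, 44, 49] ⇒ [42, 49, 54]

All cut coordinates (distinct, sorted): [13, 31, 42, 49, 54]

Fragment lengths:
  [0,13): 13 bp
  [13,31): 18 bp
  [31,42): 11 bp
  [42,49): 7 bp
  [49,54): 5 bp
  [54,60): 6 bp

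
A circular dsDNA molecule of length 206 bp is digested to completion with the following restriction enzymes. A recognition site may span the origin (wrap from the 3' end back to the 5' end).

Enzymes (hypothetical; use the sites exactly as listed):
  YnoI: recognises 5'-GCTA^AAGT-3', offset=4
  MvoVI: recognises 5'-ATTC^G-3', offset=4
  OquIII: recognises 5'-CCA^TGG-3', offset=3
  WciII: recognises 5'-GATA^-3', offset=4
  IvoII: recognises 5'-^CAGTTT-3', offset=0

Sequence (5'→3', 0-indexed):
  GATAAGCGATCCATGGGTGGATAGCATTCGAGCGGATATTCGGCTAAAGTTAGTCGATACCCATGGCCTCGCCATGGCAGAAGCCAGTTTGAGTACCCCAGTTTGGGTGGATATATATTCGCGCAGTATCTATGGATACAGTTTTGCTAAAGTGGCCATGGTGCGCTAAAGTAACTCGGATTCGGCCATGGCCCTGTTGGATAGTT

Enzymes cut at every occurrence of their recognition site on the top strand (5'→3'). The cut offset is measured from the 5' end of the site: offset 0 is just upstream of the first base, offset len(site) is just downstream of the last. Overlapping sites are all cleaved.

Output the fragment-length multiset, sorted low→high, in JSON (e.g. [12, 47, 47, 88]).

Site scan:
  YnoI (GCTAAAGT, off=4): starts [42, 145, 164] → cuts [46, 149, 168]
  MvoVI (ATTCG, off=4): starts [25, 37, 116, 179] → cuts [29, 41, 120, 183]
  OquIII (CCATGG, off=3): starts [10, 60, 71, 155, 185] → cuts [13, 63, 74, 158, 188]
  WciII (GATA, off=4): starts [0, 19, 34, 55, 109, 134, 199] → cuts [4, 23, 38, 59, 113, 138, 203]
  IvoII (CAGTTT, off=0): starts [84, 98, 138] → cuts [84, 98, 138]

Pooled cuts: [4, 13, 23, 29, 38, 41, 46, 59, 63, 74, 84, 98, 113, 120, 138, 149, 158, 168, 183, 188, 203]

Fragment lengths:
  4→13: 9 bp
  13→23: 10 bp
  23→29: 6 bp
  29→38: 9 bp
  38→41: 3 bp
  41→46: 5 bp
  46→59: 13 bp
  59→63: 4 bp
  63→74: 11 bp
  74→84: 10 bp
  84→98: 14 bp
  98→113: 15 bp
  113→120: 7 bp
  120→138: 18 bp
  138→149: 11 bp
  149→158: 9 bp
  158→168: 10 bp
  168→183: 15 bp
  183→188: 5 bp
  188→203: 15 bp
  203→4 (wrap): 206-203+4 = 7 bp

[3,4,5,5,6,7,7,9,9,9,10,10,10,11,11,13,14,15,15,15,18]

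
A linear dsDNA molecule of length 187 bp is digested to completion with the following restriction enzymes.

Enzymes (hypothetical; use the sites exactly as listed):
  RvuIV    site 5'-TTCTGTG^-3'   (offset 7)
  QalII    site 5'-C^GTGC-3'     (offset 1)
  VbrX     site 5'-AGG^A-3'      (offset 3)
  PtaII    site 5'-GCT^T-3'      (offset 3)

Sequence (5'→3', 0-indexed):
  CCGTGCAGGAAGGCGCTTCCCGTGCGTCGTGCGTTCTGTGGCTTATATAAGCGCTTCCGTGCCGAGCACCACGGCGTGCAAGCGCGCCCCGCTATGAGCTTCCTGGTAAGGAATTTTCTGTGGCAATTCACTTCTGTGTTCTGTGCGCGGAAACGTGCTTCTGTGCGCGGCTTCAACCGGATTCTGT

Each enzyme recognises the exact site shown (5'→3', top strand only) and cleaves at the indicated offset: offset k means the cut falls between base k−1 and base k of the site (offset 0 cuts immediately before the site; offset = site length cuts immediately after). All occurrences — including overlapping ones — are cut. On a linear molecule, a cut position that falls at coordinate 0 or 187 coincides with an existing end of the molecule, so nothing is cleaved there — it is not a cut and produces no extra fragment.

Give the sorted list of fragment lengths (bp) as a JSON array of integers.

Scan for sites:
  RvuIV (TTCTGTG, off=7): starts [33, 115, 131, 138, 158] → cuts [40, 122, 138, 145, 165]
  QalII (CGTGC, off=1): starts [1, 20, 27, 57, 74, 153] → cuts [2, 21, 28, 58, 75, 154]
  VbrX (AGGA, off=3): starts [6, 108] → cuts [9, 111]
  PtaII (GCTT, off=3): starts [14, 40, 52, 97, 156, 169] → cuts [17, 43, 55, 100, 159, 172]

Pooled cuts: [2, 9, 17, 21, 28, 40, 43, 55, 58, 75, 100, 111, 122, 138, 145, 154, 159, 165, 172]

Fragment lengths:
  [0,2): 2 bp
  [2,9): 7 bp
  [9,17): 8 bp
  [17,21): 4 bp
  [21,28): 7 bp
  [28,40): 12 bp
  [40,43): 3 bp
  [43,55): 12 bp
  [55,58): 3 bp
  [58,75): 17 bp
  [75,100): 25 bp
  [100,111): 11 bp
  [111,122): 11 bp
  [122,138): 16 bp
  [138,145): 7 bp
  [145,154): 9 bp
  [154,159): 5 bp
  [159,165): 6 bp
  [165,172): 7 bp
  [172,187): 15 bp

[2,3,3,4,5,6,7,7,7,7,8,9,11,11,12,12,15,16,17,25]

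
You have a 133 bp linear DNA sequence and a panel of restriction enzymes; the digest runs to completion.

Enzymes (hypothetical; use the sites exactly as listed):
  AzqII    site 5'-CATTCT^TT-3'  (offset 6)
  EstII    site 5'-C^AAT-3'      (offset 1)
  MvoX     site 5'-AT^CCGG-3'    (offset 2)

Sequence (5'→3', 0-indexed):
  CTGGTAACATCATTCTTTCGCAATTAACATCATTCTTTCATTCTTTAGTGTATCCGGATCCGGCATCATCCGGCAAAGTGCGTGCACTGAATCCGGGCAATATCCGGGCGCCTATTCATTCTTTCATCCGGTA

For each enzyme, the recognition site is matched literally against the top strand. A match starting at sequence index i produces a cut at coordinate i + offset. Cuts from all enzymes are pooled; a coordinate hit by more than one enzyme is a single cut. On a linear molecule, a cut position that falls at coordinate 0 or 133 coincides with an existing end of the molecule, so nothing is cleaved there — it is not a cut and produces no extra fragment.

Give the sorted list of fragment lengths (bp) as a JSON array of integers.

Scan for sites:
  AzqII (CATTCTTT, off=6): starts [10, 30, 38, 116] → cuts [16, 36, 44, 122]
  EstII (CAAT, off=1): starts [20, 97] → cuts [21, 98]
  MvoX (ATCCGG, off=2): starts [51, 57, 67, 90, 101, 125] → cuts [53, 59, 69, 92, 103, 127]

All cut coordinates (distinct, sorted): [16, 21, 36, 44, 53, 59, 69, 92, 98, 103, 122, 127]

Fragment lengths:
  [0,16): 16 bp
  [16,21): 5 bp
  [21,36): 15 bp
  [36,44): 8 bp
  [44,53): 9 bp
  [53,59): 6 bp
  [59,69): 10 bp
  [69,92): 23 bp
  [92,98): 6 bp
  [98,103): 5 bp
  [103,122): 19 bp
  [122,127): 5 bp
  [127,133): 6 bp

[5,5,5,6,6,6,8,9,10,15,16,19,23]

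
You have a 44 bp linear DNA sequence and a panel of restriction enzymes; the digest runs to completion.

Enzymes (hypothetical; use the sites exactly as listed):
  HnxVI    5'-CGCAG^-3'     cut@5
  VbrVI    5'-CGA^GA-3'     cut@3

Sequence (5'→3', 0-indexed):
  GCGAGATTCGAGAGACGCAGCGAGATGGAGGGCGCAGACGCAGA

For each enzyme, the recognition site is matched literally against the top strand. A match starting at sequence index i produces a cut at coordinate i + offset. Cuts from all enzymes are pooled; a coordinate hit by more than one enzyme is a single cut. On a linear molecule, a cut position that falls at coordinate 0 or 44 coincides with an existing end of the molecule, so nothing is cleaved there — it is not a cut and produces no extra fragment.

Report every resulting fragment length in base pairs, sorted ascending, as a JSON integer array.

[1,3,4,6,7,9,14]

Per-enzyme occurrences:
  HnxVI (CGCAG, off=5): starts [15, 32, 38] → cuts [20, 37, 43]
  VbrVI (CGAGA, off=3): starts [1, 8, 20] → cuts [4, 11, 23]

All cut coordinates (distinct, sorted): [4, 11, 20, 23, 37, 43]

Fragment lengths:
  [0,4): 4 bp
  [4,11): 7 bp
  [11,20): 9 bp
  [20,23): 3 bp
  [23,37): 14 bp
  [37,43): 6 bp
  [43,44): 1 bp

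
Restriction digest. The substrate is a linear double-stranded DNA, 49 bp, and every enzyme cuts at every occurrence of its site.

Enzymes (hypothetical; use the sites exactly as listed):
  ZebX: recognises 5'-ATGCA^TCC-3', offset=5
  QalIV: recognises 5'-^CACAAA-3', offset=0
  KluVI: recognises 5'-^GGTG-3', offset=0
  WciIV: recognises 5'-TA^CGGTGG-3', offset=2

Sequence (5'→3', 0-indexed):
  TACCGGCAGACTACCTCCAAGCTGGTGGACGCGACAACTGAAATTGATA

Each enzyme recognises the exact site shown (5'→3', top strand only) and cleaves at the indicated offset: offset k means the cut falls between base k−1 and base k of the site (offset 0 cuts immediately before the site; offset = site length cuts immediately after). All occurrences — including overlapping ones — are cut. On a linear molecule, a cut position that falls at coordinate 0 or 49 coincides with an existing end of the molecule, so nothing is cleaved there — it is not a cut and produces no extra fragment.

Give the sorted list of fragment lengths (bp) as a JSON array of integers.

[23,26]

Per-enzyme occurrences:
  ZebX (ATGCATCC, off=5): no sites
  QalIV (CACAAA, off=0): no sites
  KluVI (GGTG, off=0): starts [23] → cuts [23]
  WciIV (TACGGTGG, off=2): no sites

All cut coordinates (distinct, sorted): [23]

Fragment lengths:
  [0,23): 23 bp
  [23,49): 26 bp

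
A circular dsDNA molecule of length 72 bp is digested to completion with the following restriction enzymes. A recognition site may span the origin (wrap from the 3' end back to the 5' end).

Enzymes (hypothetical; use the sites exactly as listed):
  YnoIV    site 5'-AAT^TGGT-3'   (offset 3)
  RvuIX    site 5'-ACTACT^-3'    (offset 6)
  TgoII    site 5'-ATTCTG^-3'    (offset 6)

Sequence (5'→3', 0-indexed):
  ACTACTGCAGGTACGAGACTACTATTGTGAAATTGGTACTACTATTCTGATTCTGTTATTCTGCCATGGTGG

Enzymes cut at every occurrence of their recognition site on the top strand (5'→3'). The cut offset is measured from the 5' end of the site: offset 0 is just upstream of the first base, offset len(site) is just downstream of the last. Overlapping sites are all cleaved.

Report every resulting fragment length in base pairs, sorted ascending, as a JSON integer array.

[6,6,8,10,10,15,17]

Scan for sites:
  YnoIV AATTGGT/3: at [30] ⇒ [33]
  RvuIX ACTACT/6: at [0, 17, 37] ⇒ [6, 23, 43]
  TgoII ATTCTG/6: at [43, 49, 57] ⇒ [49, 55, 63]

All cut coordinates (distinct, sorted): [6, 23, 33, 43, 49, 55, 63]

Fragment lengths:
  6→23: 17 bp
  23→33: 10 bp
  33→43: 10 bp
  43→49: 6 bp
  49→55: 6 bp
  55→63: 8 bp
  63→6 (wrap): 72-63+6 = 15 bp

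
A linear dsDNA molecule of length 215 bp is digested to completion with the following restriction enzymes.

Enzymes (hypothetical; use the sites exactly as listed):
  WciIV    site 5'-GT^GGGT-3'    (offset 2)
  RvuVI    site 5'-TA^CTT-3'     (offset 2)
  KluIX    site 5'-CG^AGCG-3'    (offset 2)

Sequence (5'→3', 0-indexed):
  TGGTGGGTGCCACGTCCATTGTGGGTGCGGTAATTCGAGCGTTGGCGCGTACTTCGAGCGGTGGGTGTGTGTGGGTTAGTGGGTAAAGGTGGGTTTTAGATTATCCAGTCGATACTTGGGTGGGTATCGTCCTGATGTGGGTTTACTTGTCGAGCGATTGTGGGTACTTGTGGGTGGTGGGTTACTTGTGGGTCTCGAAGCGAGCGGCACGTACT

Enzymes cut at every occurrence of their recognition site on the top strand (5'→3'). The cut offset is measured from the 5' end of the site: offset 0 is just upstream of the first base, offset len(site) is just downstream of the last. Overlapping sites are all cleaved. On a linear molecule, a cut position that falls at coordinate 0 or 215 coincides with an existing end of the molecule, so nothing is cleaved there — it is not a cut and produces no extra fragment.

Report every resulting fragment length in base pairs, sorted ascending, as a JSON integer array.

Site scan:
  WciIV GTGGGT/2: at [2, 20, 60, 70, 78, 88, 119, 136, 159, 169, 176, 187] ⇒ [4, 22, 62, 72, 80, 90, 121, 138, 161, 171, 178, 189]
  RvuVI TACTT/2: at [49, 112, 143, 164, 182] ⇒ [51, 114, 145, 166, 184]
  KluIX CGAGCG/2: at [35, 54, 150, 200] ⇒ [37, 56, 152, 202]

All cut coordinates (distinct, sorted): [4, 22, 37, 51, 56, 62, 72, 80, 90, 114, 121, 138, 145, 152, 161, 166, 171, 178, 184, 189, 202]

Fragments:
  [0,4): 4 bp
  [4,22): 18 bp
  [22,37): 15 bp
  [37,51): 14 bp
  [51,56): 5 bp
  [56,62): 6 bp
  [62,72): 10 bp
  [72,80): 8 bp
  [80,90): 10 bp
  [90,114): 24 bp
  [114,121): 7 bp
  [121,138): 17 bp
  [138,145): 7 bp
  [145,152): 7 bp
  [152,161): 9 bp
  [161,166): 5 bp
  [166,171): 5 bp
  [171,178): 7 bp
  [178,184): 6 bp
  [184,189): 5 bp
  [189,202): 13 bp
  [202,215): 13 bp

[4,5,5,5,5,6,6,7,7,7,7,8,9,10,10,13,13,14,15,17,18,24]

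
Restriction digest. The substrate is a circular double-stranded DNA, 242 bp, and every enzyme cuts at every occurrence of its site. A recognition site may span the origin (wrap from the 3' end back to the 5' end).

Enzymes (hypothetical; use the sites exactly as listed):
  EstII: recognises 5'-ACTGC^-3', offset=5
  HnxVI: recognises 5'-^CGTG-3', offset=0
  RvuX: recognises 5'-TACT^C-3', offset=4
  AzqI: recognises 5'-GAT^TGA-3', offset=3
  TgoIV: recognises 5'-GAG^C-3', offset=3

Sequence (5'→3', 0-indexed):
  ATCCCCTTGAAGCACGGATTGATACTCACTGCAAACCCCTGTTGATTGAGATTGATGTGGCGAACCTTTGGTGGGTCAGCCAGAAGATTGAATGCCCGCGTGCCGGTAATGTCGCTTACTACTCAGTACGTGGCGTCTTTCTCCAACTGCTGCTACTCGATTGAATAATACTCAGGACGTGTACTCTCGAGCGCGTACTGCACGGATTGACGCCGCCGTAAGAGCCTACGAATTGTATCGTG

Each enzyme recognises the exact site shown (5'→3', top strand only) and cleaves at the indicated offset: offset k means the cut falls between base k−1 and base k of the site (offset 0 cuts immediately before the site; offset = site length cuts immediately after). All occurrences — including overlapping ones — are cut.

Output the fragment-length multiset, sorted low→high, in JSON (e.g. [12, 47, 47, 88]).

[4,5,5,6,6,6,6,7,7,8,10,10,11,14,14,17,22,23,25,36]

Site scan:
  EstII ACTGC/5: at [27, 145, 196] ⇒ [32, 150, 201]
  HnxVI CGTG/0: at [98, 128, 177, 238] ⇒ [98, 128, 177, 238]
  RvuX TACTC/4: at [22, 119, 153, 168, 181] ⇒ [26, 123, 157, 172, 185]
  AzqI GATTGA/3: at [16, 43, 49, 85, 158, 204] ⇒ [19, 46, 52, 88, 161, 207]
  TgoIV GAGC/3: at [188, 221] ⇒ [191, 224]

Pooled cuts: [19, 26, 32, 46, 52, 88, 98, 123, 128, 150, 157, 161, 172, 177, 185, 191, 201, 207, 224, 238]

Fragment lengths:
  19→26: 7 bp
  26→32: 6 bp
  32→46: 14 bp
  46→52: 6 bp
  52→88: 36 bp
  88→98: 10 bp
  98→123: 25 bp
  123→128: 5 bp
  128→150: 22 bp
  150→157: 7 bp
  157→161: 4 bp
  161→172: 11 bp
  172→177: 5 bp
  177→185: 8 bp
  185→191: 6 bp
  191→201: 10 bp
  201→207: 6 bp
  207→224: 17 bp
  224→238: 14 bp
  238→19 (wrap): 242-238+19 = 23 bp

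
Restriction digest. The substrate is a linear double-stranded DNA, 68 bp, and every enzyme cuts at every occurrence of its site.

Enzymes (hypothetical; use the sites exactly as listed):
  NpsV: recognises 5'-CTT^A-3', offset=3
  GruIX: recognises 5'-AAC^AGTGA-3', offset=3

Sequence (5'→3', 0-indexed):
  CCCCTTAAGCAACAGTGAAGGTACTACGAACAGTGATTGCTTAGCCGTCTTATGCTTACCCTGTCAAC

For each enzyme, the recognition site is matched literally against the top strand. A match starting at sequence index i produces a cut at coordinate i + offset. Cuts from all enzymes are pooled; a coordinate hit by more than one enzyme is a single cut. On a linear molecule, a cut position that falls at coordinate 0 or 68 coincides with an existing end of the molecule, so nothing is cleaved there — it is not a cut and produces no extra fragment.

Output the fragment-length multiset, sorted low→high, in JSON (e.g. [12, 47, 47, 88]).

Site scan:
  NpsV (CTTA, off=3): starts [3, 39, 48, 54] → cuts [6, 42, 51, 57]
  GruIX (AACAGTGA, off=3): starts [10, 28] → cuts [13, 31]

Pooled cuts: [6, 13, 31, 42, 51, 57]

Fragment lengths:
  [0,6): 6 bp
  [6,13): 7 bp
  [13,31): 18 bp
  [31,42): 11 bp
  [42,51): 9 bp
  [51,57): 6 bp
  [57,68): 11 bp

[6,6,7,9,11,11,18]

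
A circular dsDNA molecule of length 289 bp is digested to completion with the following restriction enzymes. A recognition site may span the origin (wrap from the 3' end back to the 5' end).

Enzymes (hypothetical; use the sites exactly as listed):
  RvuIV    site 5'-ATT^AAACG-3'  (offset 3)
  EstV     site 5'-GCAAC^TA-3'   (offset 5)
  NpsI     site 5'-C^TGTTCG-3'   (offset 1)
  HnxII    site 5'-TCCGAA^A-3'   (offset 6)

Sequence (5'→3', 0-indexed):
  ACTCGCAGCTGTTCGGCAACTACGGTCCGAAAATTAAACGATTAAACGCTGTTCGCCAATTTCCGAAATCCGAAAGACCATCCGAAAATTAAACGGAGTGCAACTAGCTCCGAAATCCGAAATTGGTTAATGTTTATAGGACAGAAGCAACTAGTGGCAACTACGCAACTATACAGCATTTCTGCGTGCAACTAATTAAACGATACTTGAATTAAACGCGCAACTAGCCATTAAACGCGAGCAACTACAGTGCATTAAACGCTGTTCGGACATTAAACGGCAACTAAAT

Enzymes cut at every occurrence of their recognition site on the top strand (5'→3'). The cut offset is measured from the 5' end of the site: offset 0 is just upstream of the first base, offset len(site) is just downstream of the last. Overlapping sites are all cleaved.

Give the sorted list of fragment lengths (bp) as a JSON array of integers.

Site scan:
  RvuIV ATTAAACG/3: at [32, 40, 87, 194, 210, 229, 253, 271] ⇒ [35, 43, 90, 197, 213, 232, 256, 274]
  EstV GCAACTA/5: at [15, 99, 146, 156, 164, 187, 219, 240, 279] ⇒ [20, 104, 151, 161, 169, 192, 224, 245, 284]
  NpsI CTGTTCG/1: at [8, 48, 261] ⇒ [9, 49, 262]
  HnxII TCCGAAA/6: at [25, 61, 68, 80, 108, 115] ⇒ [31, 67, 74, 86, 114, 121]

Pooled cuts: [9, 20, 31, 35, 43, 49, 67, 74, 86, 90, 104, 114, 121, 151, 161, 169, 192, 197, 213, 224, 232, 245, 256, 262, 274, 284]

Fragments:
  9→20: 11 bp
  20→31: 11 bp
  31→35: 4 bp
  35→43: 8 bp
  43→49: 6 bp
  49→67: 18 bp
  67→74: 7 bp
  74→86: 12 bp
  86→90: 4 bp
  90→104: 14 bp
  104→114: 10 bp
  114→121: 7 bp
  121→151: 30 bp
  151→161: 10 bp
  161→169: 8 bp
  169→192: 23 bp
  192→197: 5 bp
  197→213: 16 bp
  213→224: 11 bp
  224→232: 8 bp
  232→245: 13 bp
  245→256: 11 bp
  256→262: 6 bp
  262→274: 12 bp
  274→284: 10 bp
  284→9 (wrap): 289-284+9 = 14 bp

[4,4,5,6,6,7,7,8,8,8,10,10,10,11,11,11,11,12,12,13,14,14,16,18,23,30]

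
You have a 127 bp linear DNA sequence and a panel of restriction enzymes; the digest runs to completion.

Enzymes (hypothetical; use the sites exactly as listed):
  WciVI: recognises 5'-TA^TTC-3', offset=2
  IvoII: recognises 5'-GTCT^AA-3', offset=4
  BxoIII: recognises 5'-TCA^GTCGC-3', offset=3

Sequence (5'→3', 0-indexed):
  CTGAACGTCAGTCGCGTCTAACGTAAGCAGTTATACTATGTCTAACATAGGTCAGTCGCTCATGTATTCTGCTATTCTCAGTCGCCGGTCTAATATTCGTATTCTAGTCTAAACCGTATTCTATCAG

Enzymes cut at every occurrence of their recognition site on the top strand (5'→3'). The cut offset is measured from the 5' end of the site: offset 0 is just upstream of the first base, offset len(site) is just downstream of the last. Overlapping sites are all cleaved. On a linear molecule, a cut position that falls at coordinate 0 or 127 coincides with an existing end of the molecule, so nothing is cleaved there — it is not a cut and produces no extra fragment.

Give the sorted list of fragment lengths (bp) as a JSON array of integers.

Per-enzyme occurrences:
  WciVI (TATTC, off=2): starts [64, 72, 93, 99, 116] → cuts [66, 74, 95, 101, 118]
  IvoII (GTCTAA, off=4): starts [15, 39, 87, 106] → cuts [19, 43, 91, 110]
  BxoIII (TCAGTCGC, off=3): starts [7, 51, 77] → cuts [10, 54, 80]

All cut coordinates (distinct, sorted): [10, 19, 43, 54, 66, 74, 80, 91, 95, 101, 110, 118]

Fragment lengths:
  [0,10): 10 bp
  [10,19): 9 bp
  [19,43): 24 bp
  [43,54): 11 bp
  [54,66): 12 bp
  [66,74): 8 bp
  [74,80): 6 bp
  [80,91): 11 bp
  [91,95): 4 bp
  [95,101): 6 bp
  [101,110): 9 bp
  [110,118): 8 bp
  [118,127): 9 bp

[4,6,6,8,8,9,9,9,10,11,11,12,24]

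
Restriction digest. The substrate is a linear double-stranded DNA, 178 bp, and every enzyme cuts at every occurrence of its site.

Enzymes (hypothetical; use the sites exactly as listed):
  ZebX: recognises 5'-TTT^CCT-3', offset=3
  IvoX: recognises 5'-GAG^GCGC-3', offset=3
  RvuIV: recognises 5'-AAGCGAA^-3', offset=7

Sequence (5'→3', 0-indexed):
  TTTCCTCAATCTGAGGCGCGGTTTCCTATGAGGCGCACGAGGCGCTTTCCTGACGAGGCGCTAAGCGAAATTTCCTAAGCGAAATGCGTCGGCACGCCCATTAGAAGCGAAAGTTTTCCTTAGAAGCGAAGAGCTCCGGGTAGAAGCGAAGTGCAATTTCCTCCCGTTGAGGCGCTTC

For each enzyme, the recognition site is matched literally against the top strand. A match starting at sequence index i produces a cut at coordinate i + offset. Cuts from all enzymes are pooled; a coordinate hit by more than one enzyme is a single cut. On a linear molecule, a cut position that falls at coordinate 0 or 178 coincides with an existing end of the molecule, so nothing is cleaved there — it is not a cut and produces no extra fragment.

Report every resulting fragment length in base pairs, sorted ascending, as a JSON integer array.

[3,4,6,7,7,8,9,9,9,9,10,12,12,12,13,20,28]

Scan for sites:
  ZebX TTTCCT/3: at [0, 21, 45, 70, 114, 156] ⇒ [3, 24, 48, 73, 117, 159]
  IvoX GAGGCGC/3: at [12, 29, 38, 54, 168] ⇒ [15, 32, 41, 57, 171]
  RvuIV AAGCGAA/7: at [62, 76, 104, 123, 143] ⇒ [69, 83, 111, 130, 150]

All cut coordinates (distinct, sorted): [3, 15, 24, 32, 41, 48, 57, 69, 73, 83, 111, 117, 130, 150, 159, 171]

Fragments:
  [0,3): 3 bp
  [3,15): 12 bp
  [15,24): 9 bp
  [24,32): 8 bp
  [32,41): 9 bp
  [41,48): 7 bp
  [48,57): 9 bp
  [57,69): 12 bp
  [69,73): 4 bp
  [73,83): 10 bp
  [83,111): 28 bp
  [111,117): 6 bp
  [117,130): 13 bp
  [130,150): 20 bp
  [150,159): 9 bp
  [159,171): 12 bp
  [171,178): 7 bp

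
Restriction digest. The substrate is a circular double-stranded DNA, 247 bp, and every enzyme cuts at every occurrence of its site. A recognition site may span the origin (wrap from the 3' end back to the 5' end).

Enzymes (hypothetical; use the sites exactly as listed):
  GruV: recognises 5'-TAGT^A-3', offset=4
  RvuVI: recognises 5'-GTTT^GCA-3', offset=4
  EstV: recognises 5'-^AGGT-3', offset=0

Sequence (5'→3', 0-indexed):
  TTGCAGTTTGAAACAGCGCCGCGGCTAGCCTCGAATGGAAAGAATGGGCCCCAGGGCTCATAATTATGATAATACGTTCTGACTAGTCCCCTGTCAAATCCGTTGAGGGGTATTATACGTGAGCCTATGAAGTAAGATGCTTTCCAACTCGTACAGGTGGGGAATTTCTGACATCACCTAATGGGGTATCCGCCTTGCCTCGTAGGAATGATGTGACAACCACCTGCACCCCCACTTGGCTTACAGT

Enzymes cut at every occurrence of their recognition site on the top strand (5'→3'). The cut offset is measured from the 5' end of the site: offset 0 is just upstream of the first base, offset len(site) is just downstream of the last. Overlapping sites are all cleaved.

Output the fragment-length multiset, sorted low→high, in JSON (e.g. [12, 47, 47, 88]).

[95,152]

Site scan:
  GruV (TAGTA, off=4): no sites
  RvuVI GTTTGCA/4: at [245] ⇒ [2]
  EstV AGGT/0: at [154] ⇒ [154]

Pooled cuts: [2, 154]

Fragments:
  2→154: 152 bp
  154→2 (wrap): 247-154+2 = 95 bp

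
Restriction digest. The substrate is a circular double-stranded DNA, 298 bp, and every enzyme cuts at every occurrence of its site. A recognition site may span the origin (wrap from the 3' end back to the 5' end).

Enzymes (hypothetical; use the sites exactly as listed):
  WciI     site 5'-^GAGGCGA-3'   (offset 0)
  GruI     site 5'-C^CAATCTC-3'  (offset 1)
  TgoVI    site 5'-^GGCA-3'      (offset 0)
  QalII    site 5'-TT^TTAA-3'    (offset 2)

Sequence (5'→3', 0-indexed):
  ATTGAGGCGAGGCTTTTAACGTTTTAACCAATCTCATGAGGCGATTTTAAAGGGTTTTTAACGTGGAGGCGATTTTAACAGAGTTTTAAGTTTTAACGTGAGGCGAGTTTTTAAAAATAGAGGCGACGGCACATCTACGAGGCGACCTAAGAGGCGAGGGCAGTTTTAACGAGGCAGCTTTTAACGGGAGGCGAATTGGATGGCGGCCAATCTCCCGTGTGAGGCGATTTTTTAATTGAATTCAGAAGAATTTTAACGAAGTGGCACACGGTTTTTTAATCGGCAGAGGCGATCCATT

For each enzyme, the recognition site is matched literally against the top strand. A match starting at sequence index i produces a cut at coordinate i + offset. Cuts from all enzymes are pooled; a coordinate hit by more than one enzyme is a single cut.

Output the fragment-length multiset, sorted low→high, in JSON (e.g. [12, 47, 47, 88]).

[4,5,6,7,7,7,7,7,8,8,8,8,8,9,9,9,9,10,11,11,11,11,11,12,12,13,13,16,20,21]

Scan for sites:
  WciI GAGGCGA/0: at [3, 37, 65, 99, 119, 138, 150, 187, 220, 285] ⇒ [3, 37, 65, 99, 119, 138, 150, 187, 220, 285]
  GruI CCAATCTC/1: at [27, 206] ⇒ [28, 207]
  TgoVI GGCA/0: at [127, 158, 172, 262, 281] ⇒ [127, 158, 172, 262, 281]
  QalII TTTTAA/2: at [13, 21, 44, 55, 72, 83, 90, 108, 163, 178, 229, 250, 273] ⇒ [15, 23, 46, 57, 74, 85, 92, 110, 165, 180, 231, 252, 275]

All cut coordinates (distinct, sorted): [3, 15, 23, 28, 37, 46, 57, 65, 74, 85, 92, 99, 110, 119, 127, 138, 150, 158, 165, 172, 180, 187, 207, 220, 231, 252, 262, 275, 281, 285]

Fragments:
  3→15: 12 bp
  15→23: 8 bp
  23→28: 5 bp
  28→37: 9 bp
  37→46: 9 bp
  46→57: 11 bp
  57→65: 8 bp
  65→74: 9 bp
  74→85: 11 bp
  85→92: 7 bp
  92→99: 7 bp
  99→110: 11 bp
  110→119: 9 bp
  119→127: 8 bp
  127→138: 11 bp
  138→150: 12 bp
  150→158: 8 bp
  158→165: 7 bp
  165→172: 7 bp
  172→180: 8 bp
  180→187: 7 bp
  187→207: 20 bp
  207→220: 13 bp
  220→231: 11 bp
  231→252: 21 bp
  252→262: 10 bp
  262→275: 13 bp
  275→281: 6 bp
  281→285: 4 bp
  285→3 (wrap): 298-285+3 = 16 bp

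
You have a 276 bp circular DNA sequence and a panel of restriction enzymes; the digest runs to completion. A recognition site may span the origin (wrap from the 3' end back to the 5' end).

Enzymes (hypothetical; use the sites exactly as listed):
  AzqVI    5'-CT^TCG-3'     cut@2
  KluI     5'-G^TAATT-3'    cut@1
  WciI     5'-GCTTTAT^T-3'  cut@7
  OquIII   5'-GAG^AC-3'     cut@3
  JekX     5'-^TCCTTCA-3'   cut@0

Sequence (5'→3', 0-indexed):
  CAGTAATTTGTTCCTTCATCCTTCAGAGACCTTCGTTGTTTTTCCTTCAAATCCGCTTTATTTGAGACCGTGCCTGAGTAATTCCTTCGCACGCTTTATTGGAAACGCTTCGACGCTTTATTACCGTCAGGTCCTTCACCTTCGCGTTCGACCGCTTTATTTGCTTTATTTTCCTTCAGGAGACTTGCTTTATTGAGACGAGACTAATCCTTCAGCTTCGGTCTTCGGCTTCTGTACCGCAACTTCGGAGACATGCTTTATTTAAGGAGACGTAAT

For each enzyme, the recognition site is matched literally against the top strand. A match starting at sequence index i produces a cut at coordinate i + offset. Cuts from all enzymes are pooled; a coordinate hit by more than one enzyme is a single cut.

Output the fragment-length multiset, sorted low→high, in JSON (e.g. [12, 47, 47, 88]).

Per-enzyme occurrences:
  AzqVI (CTTCG, off=2): starts [30, 84, 107, 139, 215, 222, 242] → cuts [32, 86, 109, 141, 217, 224, 244]
  KluI (GTAATT, off=1): starts [2, 77] → cuts [3, 78]
  WciI (GCTTTATT, off=7): starts [54, 92, 114, 153, 162, 186, 254] → cuts [61, 99, 121, 160, 169, 193, 261]
  OquIII (GAGAC, off=3): starts [25, 63, 179, 194, 199, 247, 266] → cuts [28, 66, 182, 197, 202, 250, 269]
  JekX (TCCTTCA, off=0): starts [11, 18, 42, 131, 171, 207] → cuts [11, 18, 42, 131, 171, 207]

Pooled cuts: [3, 11, 18, 28, 32, 42, 61, 66, 78, 86, 99, 109, 121, 131, 141, 160, 169, 171, 182, 193, 197, 202, 207, 217, 224, 244, 250, 261, 269]

Fragment lengths:
  3→11: 8 bp
  11→18: 7 bp
  18→28: 10 bp
  28→32: 4 bp
  32→42: 10 bp
  42→61: 19 bp
  61→66: 5 bp
  66→78: 12 bp
  78→86: 8 bp
  86→99: 13 bp
  99→109: 10 bp
  109→121: 12 bp
  121→131: 10 bp
  131→141: 10 bp
  141→160: 19 bp
  160→169: 9 bp
  169→171: 2 bp
  171→182: 11 bp
  182→193: 11 bp
  193→197: 4 bp
  197→202: 5 bp
  202→207: 5 bp
  207→217: 10 bp
  217→224: 7 bp
  224→244: 20 bp
  244→250: 6 bp
  250→261: 11 bp
  261→269: 8 bp
  269→3 (wrap): 276-269+3 = 10 bp

[2,4,4,5,5,5,6,7,7,8,8,8,9,10,10,10,10,10,10,10,11,11,11,12,12,13,19,19,20]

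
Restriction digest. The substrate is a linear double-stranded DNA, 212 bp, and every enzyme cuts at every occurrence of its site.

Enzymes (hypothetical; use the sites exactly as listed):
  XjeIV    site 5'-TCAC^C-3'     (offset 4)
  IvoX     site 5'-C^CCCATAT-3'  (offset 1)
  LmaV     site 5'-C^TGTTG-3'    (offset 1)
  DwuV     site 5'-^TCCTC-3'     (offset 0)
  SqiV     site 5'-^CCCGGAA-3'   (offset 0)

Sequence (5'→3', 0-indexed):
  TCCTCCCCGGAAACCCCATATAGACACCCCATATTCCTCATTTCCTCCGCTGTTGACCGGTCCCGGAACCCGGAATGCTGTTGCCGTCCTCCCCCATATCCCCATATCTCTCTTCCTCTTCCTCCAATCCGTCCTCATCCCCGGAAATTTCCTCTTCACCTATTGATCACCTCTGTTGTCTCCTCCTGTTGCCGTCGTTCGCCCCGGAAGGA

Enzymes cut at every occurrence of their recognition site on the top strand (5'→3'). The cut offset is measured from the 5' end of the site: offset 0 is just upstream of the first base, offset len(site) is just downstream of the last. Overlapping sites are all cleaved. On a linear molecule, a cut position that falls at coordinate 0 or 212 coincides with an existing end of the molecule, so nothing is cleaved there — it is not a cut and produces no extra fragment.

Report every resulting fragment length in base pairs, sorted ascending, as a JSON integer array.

[3,5,6,6,6,7,7,7,8,8,8,8,8,9,10,10,10,10,11,11,12,13,13,16]

Per-enzyme occurrences:
  XjeIV (TCACC, off=4): starts [155, 166] → cuts [159, 170]
  IvoX (CCCCATAT, off=1): starts [13, 26, 91, 99] → cuts [14, 27, 92, 100]
  LmaV (CTGTTG, off=1): starts [49, 77, 172, 185] → cuts [50, 78, 173, 186]
  DwuV (TCCTC, off=0): starts [0, 34, 42, 86, 113, 119, 131, 149, 180] → cuts [34, 42, 86, 113, 119, 131, 149, 180] (position 0 is a terminus of the linear molecule — no cut)
  SqiV (CCCGGAA, off=0): starts [5, 61, 68, 139, 202] → cuts [5, 61, 68, 139, 202]

All cut coordinates (distinct, sorted): [5, 14, 27, 34, 42, 50, 61, 68, 78, 86, 92, 100, 113, 119, 131, 139, 149, 159, 170, 173, 180, 186, 202]

Fragments:
  [0,5): 5 bp
  [5,14): 9 bp
  [14,27): 13 bp
  [27,34): 7 bp
  [34,42): 8 bp
  [42,50): 8 bp
  [50,61): 11 bp
  [61,68): 7 bp
  [68,78): 10 bp
  [78,86): 8 bp
  [86,92): 6 bp
  [92,100): 8 bp
  [100,113): 13 bp
  [113,119): 6 bp
  [119,131): 12 bp
  [131,139): 8 bp
  [139,149): 10 bp
  [149,159): 10 bp
  [159,170): 11 bp
  [170,173): 3 bp
  [173,180): 7 bp
  [180,186): 6 bp
  [186,202): 16 bp
  [202,212): 10 bp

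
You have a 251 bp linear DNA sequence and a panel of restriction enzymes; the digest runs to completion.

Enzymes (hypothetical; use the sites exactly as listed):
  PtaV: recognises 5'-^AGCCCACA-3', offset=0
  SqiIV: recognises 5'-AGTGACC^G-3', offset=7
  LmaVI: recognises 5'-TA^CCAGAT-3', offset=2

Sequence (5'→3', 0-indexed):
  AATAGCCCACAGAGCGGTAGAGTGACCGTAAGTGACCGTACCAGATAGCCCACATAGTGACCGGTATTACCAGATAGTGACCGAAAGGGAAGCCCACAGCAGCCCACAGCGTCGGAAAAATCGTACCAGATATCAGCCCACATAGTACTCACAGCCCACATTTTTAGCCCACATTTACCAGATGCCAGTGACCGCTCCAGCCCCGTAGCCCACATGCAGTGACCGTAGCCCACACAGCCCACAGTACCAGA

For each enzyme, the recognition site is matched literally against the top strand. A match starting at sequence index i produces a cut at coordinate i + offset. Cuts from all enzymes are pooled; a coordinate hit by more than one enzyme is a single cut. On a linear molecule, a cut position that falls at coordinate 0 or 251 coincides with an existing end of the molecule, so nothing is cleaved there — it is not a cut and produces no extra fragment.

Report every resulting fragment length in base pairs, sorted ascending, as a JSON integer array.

Site scan:
  PtaV AGCCCACA/0: at [3, 46, 90, 100, 134, 152, 165, 206, 226, 235] ⇒ [3, 46, 90, 100, 134, 152, 165, 206, 226, 235]
  SqiIV AGTGACCG/7: at [20, 30, 55, 75, 186, 217] ⇒ [27, 37, 62, 82, 193, 224]
  LmaVI TACCAGAT/2: at [38, 67, 123, 175] ⇒ [40, 69, 125, 177]

Pooled cuts: [3, 27, 37, 40, 46, 62, 69, 82, 90, 100, 125, 134, 152, 165, 177, 193, 206, 224, 226, 235]

Fragment lengths:
  [0,3): 3 bp
  [3,27): 24 bp
  [27,37): 10 bp
  [37,40): 3 bp
  [40,46): 6 bp
  [46,62): 16 bp
  [62,69): 7 bp
  [69,82): 13 bp
  [82,90): 8 bp
  [90,100): 10 bp
  [100,125): 25 bp
  [125,134): 9 bp
  [134,152): 18 bp
  [152,165): 13 bp
  [165,177): 12 bp
  [177,193): 16 bp
  [193,206): 13 bp
  [206,224): 18 bp
  [224,226): 2 bp
  [226,235): 9 bp
  [235,251): 16 bp

[2,3,3,6,7,8,9,9,10,10,12,13,13,13,16,16,16,18,18,24,25]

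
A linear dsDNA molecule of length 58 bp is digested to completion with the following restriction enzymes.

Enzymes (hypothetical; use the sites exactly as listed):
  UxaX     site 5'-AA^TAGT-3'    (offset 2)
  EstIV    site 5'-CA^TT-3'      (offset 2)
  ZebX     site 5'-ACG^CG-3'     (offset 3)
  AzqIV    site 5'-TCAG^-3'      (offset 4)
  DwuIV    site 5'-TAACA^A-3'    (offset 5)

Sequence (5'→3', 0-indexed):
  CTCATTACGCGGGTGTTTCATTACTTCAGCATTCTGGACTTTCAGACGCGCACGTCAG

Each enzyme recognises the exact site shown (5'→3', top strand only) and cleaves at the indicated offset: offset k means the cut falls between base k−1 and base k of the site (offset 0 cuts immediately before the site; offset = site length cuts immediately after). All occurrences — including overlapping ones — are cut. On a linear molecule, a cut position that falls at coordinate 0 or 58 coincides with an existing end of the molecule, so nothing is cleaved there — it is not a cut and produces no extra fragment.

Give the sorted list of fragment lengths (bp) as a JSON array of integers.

Per-enzyme occurrences:
  UxaX (AATAGT, off=2): no sites
  EstIV (CATT, off=2): starts [2, 18, 29] → cuts [4, 20, 31]
  ZebX (ACGCG, off=3): starts [6, 45] → cuts [9, 48]
  AzqIV (TCAG, off=4): starts [25, 41, 54] → cuts [29, 45] (position 58 is a terminus of the linear molecule — no cut)
  DwuIV (TAACAA, off=5): no sites

Pooled cuts: [4, 9, 20, 29, 31, 45, 48]

Fragments:
  [0,4): 4 bp
  [4,9): 5 bp
  [9,20): 11 bp
  [20,29): 9 bp
  [29,31): 2 bp
  [31,45): 14 bp
  [45,48): 3 bp
  [48,58): 10 bp

[2,3,4,5,9,10,11,14]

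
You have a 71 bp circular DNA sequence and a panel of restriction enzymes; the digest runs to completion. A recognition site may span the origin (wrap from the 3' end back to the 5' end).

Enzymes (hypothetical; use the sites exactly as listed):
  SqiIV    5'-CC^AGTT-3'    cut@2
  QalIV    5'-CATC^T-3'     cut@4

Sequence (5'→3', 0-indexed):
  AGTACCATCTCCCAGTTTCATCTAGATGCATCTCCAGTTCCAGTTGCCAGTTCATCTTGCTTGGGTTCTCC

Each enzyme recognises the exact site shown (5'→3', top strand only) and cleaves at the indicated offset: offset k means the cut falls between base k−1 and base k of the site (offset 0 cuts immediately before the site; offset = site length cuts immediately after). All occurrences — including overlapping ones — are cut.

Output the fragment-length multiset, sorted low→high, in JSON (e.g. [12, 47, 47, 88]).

[3,4,6,7,8,9,10,24]

Per-enzyme occurrences:
  SqiIV CCAGTT/2: at [11, 33, 39, 46] ⇒ [13, 35, 41, 48]
  QalIV CATCT/4: at [5, 18, 28, 52] ⇒ [9, 22, 32, 56]

All cut coordinates (distinct, sorted): [9, 13, 22, 32, 35, 41, 48, 56]

Fragments:
  9→13: 4 bp
  13→22: 9 bp
  22→32: 10 bp
  32→35: 3 bp
  35→41: 6 bp
  41→48: 7 bp
  48→56: 8 bp
  56→9 (wrap): 71-56+9 = 24 bp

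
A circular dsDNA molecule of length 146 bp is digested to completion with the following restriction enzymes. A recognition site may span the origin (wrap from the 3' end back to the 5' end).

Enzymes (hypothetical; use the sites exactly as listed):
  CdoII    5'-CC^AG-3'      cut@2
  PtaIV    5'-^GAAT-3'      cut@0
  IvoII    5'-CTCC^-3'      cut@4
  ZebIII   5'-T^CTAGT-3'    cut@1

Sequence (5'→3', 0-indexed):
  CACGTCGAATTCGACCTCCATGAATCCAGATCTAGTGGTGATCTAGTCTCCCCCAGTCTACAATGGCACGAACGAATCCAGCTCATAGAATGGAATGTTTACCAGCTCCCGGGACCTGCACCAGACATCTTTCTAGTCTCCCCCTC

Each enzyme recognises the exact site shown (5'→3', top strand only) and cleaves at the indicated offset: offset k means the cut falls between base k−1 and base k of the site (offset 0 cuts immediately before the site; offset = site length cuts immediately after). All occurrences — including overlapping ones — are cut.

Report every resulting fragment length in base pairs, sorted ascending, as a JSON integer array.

[2,3,4,5,5,6,6,6,6,8,9,9,10,11,11,13,13,19]

Scan for sites:
  CdoII (CCAG, off=2): starts [25, 52, 77, 101, 120] → cuts [27, 54, 79, 103, 122]
  PtaIV (GAAT, off=0): starts [6, 21, 73, 87, 92] → cuts [6, 21, 73, 87, 92]
  IvoII (CTCC, off=4): starts [15, 47, 105, 137, 143] → cuts [1, 19, 51, 109, 141]
  ZebIII (TCTAGT, off=1): starts [30, 41, 131] → cuts [31, 42, 132]

Pooled cuts: [1, 6, 19, 21, 27, 31, 42, 51, 54, 73, 79, 87, 92, 103, 109, 122, 132, 141]

Fragment lengths:
  1→6: 5 bp
  6→19: 13 bp
  19→21: 2 bp
  21→27: 6 bp
  27→31: 4 bp
  31→42: 11 bp
  42→51: 9 bp
  51→54: 3 bp
  54→73: 19 bp
  73→79: 6 bp
  79→87: 8 bp
  87→92: 5 bp
  92→103: 11 bp
  103→109: 6 bp
  109→122: 13 bp
  122→132: 10 bp
  132→141: 9 bp
  141→1 (wrap): 146-141+1 = 6 bp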